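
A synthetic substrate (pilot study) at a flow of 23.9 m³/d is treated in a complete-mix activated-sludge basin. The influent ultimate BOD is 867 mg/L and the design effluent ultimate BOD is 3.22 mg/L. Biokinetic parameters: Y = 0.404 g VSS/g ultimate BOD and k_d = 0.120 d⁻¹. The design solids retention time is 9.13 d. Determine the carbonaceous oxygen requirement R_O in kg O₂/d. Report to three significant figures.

Observed yield with endogenous decay: Y_obs = Y / (1 + k_d·θ_c) = 0.404 / (1 + 0.120 × 9.13) = 0.404 / 2.096 = 0.1928 g VSS/g ultimate BOD.
ΔS = 867 − 3.22 = 863.8 mg/L, so the substrate removal rate is 23.9 × 863.8/1000 = 20.64 kg ultimate BOD/d.
Biomass synthesised: P_X = Y_obs × 20.64 = 3.980 kg VSS/d.
R_O = Q·(S₀ − S) − 1.42·P_X = 20.64 − 1.42 × 3.980 = 14.99 kg O₂/d.

R_O ≈ 15.0 kg O₂/d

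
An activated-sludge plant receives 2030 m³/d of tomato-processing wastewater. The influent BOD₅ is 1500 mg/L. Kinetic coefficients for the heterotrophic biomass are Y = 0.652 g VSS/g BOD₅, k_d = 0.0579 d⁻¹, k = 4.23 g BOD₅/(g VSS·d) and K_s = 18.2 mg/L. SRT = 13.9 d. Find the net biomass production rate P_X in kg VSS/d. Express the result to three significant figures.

P_X ≈ 1100 kg VSS/d

Effluent substrate depends only on kinetics and SRT: S = K_s(1 + k_d θ_c) / [θ_c(Yk − k_d) − 1] = 18.2 × (1 + 0.0579 × 13.9) / [13.9 × (0.652 × 4.23 − 0.0579) − 1] = 32.85 / 36.53 = 0.8992 mg/L.
The observed yield is Y_obs = Y/(1 + k_d·θ_c) = 0.652 / (1 + 0.0579 × 13.9) = 0.652 / 1.805 = 0.3613 g VSS per g BOD₅ removed.
Q·(S₀ − S) = 2030 × (1500 − 0.899) × 10⁻³ = 3043 kg/d removed.
Biomass produced: P_X = Y_obs·Q·ΔS = 0.3613 × 3043 ≈ 1099 kg VSS/d.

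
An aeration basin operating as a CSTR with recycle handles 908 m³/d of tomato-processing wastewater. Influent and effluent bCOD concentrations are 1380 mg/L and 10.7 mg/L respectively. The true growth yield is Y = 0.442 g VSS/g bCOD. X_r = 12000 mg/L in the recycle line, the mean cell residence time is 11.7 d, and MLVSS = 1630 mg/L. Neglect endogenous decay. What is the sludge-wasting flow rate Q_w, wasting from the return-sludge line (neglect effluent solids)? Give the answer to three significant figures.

V·X = Y·Q·ΔS·θ_c gives V = 0.442 × 908 × (1380 − 10.7) × 11.7 / 1630 = 3945 m³.
Q_w = (V·X)/(θ_c X_r) = 3945 × 1630 / (11.7 × 12000) = 45.80 m³/d.

Q_w ≈ 45.8 m³/d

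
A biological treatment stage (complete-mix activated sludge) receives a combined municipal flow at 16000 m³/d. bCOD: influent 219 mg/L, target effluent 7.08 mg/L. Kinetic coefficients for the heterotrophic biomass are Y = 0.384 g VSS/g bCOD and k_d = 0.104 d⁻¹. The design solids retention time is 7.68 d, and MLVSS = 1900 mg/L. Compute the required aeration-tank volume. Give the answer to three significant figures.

V ≈ 2930 m³

From the SRT design equation V = Y Q (S₀−S) θ_c / [X (1 + k_d θ_c)] = 0.384 × 16000 × (219 − 7.08) × 7.68 / [1900 × (1 + 0.104 × 7.68)] = 10×10^6 / 3418 = 2926 m³.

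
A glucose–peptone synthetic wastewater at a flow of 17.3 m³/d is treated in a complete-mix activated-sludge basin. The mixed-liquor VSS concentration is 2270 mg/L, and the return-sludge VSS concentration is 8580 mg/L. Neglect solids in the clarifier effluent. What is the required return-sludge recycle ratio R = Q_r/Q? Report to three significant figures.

R ≈ 0.360

Solids balance on the clarifier gives (1+R)X = R·X_r, so R = X/(X_r − X) = 2270 / (8580 − 2270) = 0.3597.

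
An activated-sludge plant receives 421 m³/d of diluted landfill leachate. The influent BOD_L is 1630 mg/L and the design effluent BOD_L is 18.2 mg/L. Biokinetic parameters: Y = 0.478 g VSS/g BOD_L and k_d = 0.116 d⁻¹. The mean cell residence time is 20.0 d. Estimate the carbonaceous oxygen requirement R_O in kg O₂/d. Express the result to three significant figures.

Correct the yield for decay: Y_obs = Y/(1 + k_d θ_c) = 0.478 / (1 + 0.116 × 20.0) = 0.478 / 3.320 = 0.1440.
Q·(S₀ − S) = 421 × (1630 − 18.2) × 10⁻³ = 678.6 kg/d removed.
Biomass synthesised: P_X = Y_obs × 678.6 = 97.70 kg VSS/d.
Carbonaceous O₂ demand = substrate oxidised − cell-mass equivalent = 678.6 − 1.42 × 97.70 = 539.8 kg O₂/d.

R_O ≈ 540 kg O₂/d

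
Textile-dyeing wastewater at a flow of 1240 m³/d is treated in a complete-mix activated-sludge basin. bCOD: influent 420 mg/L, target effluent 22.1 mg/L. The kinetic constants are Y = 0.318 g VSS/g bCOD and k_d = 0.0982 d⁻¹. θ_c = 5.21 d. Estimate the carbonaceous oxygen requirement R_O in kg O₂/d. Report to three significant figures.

R_O ≈ 346 kg O₂/d

Observed yield with endogenous decay: Y_obs = Y / (1 + k_d·θ_c) = 0.318 / (1 + 0.0982 × 5.21) = 0.318 / 1.512 = 0.2104 g VSS/g bCOD.
Q·(S₀ − S) = 1240 × (420 − 22.1) × 10⁻³ = 493.4 kg/d removed.
P_X = Y_obs·Q·(S₀ − S) = 0.2104 × 493.4 = 103.8 kg VSS/d.
R_O = Q·ΔS − 1.42 P_X = 493.4 − 147.4 = 346.0 kg O₂/d.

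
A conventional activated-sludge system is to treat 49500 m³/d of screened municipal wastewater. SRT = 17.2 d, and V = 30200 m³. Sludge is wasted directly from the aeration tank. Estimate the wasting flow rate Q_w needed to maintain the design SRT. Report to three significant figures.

With mixed-liquor wasting, θ_c = V/Q_w, so Q_w = V/θ_c = 30200/17.2 = 1756 m³/d.

Q_w ≈ 1760 m³/d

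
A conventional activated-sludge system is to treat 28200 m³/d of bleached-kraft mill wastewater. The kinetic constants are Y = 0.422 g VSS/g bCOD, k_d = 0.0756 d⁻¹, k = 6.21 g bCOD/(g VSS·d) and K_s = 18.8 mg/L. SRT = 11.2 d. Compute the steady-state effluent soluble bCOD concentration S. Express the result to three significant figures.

From the Monod/SRT balance for a CMAS, S = K_s·(1+k_d θ_c)/[θ_c·(Y k − k_d) − 1] = 18.8 × (1 + 0.0756 × 11.2) / [11.2 × (0.422 × 6.21 − 0.0756) − 1] = 34.72 / 27.50 = 1.262 mg/L.

S ≈ 1.26 mg/L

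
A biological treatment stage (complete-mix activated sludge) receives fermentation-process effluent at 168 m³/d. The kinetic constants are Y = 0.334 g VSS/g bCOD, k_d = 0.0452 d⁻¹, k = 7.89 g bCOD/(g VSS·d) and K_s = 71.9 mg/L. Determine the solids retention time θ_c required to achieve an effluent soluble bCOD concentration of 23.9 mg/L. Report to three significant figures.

θ_c ≈ 1.63 d

From 1/θ_c = Y·k·S/(K_s + S) − k_d: Y·k·S/(K_s+S) = 0.334 × 7.89 × 23.9 / (71.9 + 23.9) = 0.6574 d⁻¹.
Then 1/θ_c = μ − k_d = 0.6574 − 0.0452 = 0.6122 d⁻¹, giving θ_c = 1.633 d.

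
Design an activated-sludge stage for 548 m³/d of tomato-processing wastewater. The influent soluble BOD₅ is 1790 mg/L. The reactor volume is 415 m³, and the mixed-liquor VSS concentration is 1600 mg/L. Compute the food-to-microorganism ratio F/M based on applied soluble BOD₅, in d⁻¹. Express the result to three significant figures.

Food-to-microorganism ratio F/M = Q S₀ / (V X) = 548 × 1790 / (415.0 × 1600) = 1.477 d⁻¹.

F/M ≈ 1.48 d⁻¹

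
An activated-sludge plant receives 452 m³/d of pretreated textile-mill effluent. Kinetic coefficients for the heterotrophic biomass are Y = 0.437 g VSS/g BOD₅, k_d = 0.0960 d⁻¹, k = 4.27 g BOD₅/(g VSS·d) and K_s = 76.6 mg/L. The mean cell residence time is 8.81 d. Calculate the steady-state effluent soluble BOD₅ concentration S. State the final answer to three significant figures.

S ≈ 9.69 mg/L

Effluent substrate depends only on kinetics and SRT: S = K_s(1 + k_d θ_c) / [θ_c(Yk − k_d) − 1] = 76.6 × (1 + 0.0960 × 8.81) / [8.81 × (0.437 × 4.27 − 0.0960) − 1] = 141.4 / 14.59 = 9.688 mg/L.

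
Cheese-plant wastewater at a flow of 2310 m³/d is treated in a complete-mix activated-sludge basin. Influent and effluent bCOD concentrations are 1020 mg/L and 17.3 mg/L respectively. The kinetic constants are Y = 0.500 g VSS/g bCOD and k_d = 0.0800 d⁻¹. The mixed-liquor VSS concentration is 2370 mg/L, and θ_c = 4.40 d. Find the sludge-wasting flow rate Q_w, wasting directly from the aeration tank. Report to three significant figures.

Q_w ≈ 361 m³/d

Steady-state biomass mass balance: V·X·(1 + k_d·θ_c) = Y·Q·(S₀ − S)·θ_c, so V = 0.500 × 2310 × (1020 − 17.3) × 4.40 / [2370 × (1 + 0.0800 × 4.40)] = 5.1×10^6 / 3204 = 1590 m³.
With mixed-liquor wasting, θ_c = V/Q_w, so Q_w = V/θ_c = 1590/4.40 = 361.4 m³/d.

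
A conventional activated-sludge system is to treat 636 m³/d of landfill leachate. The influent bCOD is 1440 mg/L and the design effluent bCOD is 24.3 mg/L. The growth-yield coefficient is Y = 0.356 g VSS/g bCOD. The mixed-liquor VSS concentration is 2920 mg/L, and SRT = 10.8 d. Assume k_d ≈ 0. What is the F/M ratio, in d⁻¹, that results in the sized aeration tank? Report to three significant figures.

Biomass mass balance (decay neglected): V·X = Y·Q·(S₀ − S)·θ_c, so V = 0.356 × 636 × (1440 − 24.3) × 10.8 / 2920 = 1186 m³.
Food-to-microorganism ratio F/M = Q S₀ / (V X) = 636 × 1440 / (1186 × 2920) = 0.2646 d⁻¹.

F/M ≈ 0.265 d⁻¹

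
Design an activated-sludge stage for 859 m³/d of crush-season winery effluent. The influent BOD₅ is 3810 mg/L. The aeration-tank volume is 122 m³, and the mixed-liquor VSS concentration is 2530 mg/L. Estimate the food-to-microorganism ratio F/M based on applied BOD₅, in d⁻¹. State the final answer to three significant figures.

F/M = applied load / biomass = Q·S₀/(V·X) = 859 × 3810 / (122.0 × 2530) = 10.60 d⁻¹.

F/M ≈ 10.6 d⁻¹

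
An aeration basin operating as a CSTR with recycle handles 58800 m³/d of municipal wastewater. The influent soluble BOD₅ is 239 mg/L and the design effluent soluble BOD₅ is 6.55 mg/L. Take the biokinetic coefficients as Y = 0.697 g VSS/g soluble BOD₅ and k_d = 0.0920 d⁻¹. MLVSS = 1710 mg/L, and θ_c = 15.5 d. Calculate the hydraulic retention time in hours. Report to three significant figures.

Steady-state biomass mass balance: V·X·(1 + k_d·θ_c) = Y·Q·(S₀ − S)·θ_c, so V = 0.697 × 58800 × (239 − 6.55) × 15.5 / [1710 × (1 + 0.0920 × 15.5)] = 1.48×10^8 / 4148 = 35595 m³.
Hydraulic retention time τ = V/Q = 35595 / 58800 = 0.6054 d = 14.53 h.

τ ≈ 14.5 h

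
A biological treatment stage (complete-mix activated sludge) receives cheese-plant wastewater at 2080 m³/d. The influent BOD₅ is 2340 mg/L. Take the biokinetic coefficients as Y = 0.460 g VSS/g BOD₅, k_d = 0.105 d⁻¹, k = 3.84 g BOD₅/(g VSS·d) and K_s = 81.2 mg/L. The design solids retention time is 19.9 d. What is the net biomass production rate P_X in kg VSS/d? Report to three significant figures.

P_X ≈ 722 kg VSS/d

From the Monod/SRT balance for a CMAS, S = K_s·(1+k_d θ_c)/[θ_c·(Y k − k_d) − 1] = 81.2 × (1 + 0.105 × 19.9) / [19.9 × (0.460 × 3.84 − 0.105) − 1] = 250.9 / 32.06 = 7.824 mg/L.
Y_obs = Y / (1 + k_d θ_c) = 0.460 / (1 + 0.105 × 19.9) = 0.460 / 3.089 = 0.1489.
Q·(S₀ − S) = 2080 × (2340 − 7.82) × 10⁻³ = 4851 kg/d removed.
P_X = Y_obs · Q(S₀ − S) = 0.1489 × 4851 = 722.3 kg VSS/d.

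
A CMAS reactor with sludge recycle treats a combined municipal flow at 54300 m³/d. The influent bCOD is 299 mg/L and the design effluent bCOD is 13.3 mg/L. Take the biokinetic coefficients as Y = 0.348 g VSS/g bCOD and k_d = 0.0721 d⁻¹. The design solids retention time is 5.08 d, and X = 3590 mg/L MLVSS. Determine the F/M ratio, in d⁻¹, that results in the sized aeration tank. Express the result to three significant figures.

Steady-state biomass mass balance: V·X·(1 + k_d·θ_c) = Y·Q·(S₀ − S)·θ_c, so V = 0.348 × 54300 × (299 − 13.3) × 5.08 / [3590 × (1 + 0.0721 × 5.08)] = 2.74×10^7 / 4905 = 5591 m³.
F/M = Q·S₀ / (V·X) = 54300 × 299 / (5591 × 3590) = 0.8088 g bCOD·(g VSS·d)⁻¹.

F/M ≈ 0.809 d⁻¹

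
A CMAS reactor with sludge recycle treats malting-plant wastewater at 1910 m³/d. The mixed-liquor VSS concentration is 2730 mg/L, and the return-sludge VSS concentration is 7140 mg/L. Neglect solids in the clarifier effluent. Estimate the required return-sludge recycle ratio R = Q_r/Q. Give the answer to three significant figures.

R ≈ 0.619

R = Q_r/Q = X/(X_r − X) = 2730 / (7140 − 2730) = 0.6190.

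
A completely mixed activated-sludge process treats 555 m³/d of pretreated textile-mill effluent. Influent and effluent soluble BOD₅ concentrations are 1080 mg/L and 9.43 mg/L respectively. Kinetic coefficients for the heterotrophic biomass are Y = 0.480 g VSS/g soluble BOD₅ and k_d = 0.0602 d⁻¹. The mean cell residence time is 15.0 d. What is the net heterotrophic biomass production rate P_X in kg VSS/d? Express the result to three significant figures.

P_X ≈ 150 kg VSS/d

The observed yield is Y_obs = Y/(1 + k_d·θ_c) = 0.480 / (1 + 0.0602 × 15.0) = 0.480 / 1.903 = 0.2522 g VSS per g soluble BOD₅ removed.
ΔS = 1080 − 9.43 = 1071 mg/L, so the substrate removal rate is 555 × 1071/1000 = 594.2 kg soluble BOD₅/d.
Biomass produced: P_X = Y_obs·Q·ΔS = 0.2522 × 594.2 ≈ 149.9 kg VSS/d.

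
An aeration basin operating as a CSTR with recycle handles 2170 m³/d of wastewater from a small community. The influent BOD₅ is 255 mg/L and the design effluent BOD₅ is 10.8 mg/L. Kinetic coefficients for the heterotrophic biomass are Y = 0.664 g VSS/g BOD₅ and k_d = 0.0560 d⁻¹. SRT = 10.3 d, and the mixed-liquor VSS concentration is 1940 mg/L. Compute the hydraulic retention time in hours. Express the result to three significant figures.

Rearranging the biomass balance for a CMAS with decay, V = Y·Q·ΔS·θ_c / [X·(1+k_d θ_c)] = 0.664 × 2170 × (255 − 10.8) × 10.3 / [1940 × (1 + 0.0560 × 10.3)] = 3.62×10^6 / 3059 = 1185 m³.
Hydraulic retention time τ = V/Q = 1185 / 2170 = 0.5460 d = 13.10 h.

τ ≈ 13.1 h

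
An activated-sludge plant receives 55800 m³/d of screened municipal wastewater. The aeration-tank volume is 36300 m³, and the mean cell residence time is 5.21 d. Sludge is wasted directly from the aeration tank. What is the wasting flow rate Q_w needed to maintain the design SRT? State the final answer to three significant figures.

Q_w ≈ 6970 m³/d

For wasting at MLVSS concentration, Q_w = V/θ_c = 36300/5.21 = 6967 m³/d.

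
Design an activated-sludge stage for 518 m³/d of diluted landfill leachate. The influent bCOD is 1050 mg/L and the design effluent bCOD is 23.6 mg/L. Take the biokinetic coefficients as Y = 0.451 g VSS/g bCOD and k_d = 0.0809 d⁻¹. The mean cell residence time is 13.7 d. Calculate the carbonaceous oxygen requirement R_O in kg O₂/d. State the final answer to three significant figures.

Y_obs = Y / (1 + k_d θ_c) = 0.451 / (1 + 0.0809 × 13.7) = 0.451 / 2.108 = 0.2139.
Mass of bCOD removed per day: Q(S₀ − S) = 518 × 1026 g/m³ = 531.7 kg/d.
Biomass synthesised: P_X = Y_obs × 531.7 = 113.7 kg VSS/d.
Carbonaceous O₂ demand = substrate oxidised − cell-mass equivalent = 531.7 − 1.42 × 113.7 = 370.2 kg O₂/d.

R_O ≈ 370 kg O₂/d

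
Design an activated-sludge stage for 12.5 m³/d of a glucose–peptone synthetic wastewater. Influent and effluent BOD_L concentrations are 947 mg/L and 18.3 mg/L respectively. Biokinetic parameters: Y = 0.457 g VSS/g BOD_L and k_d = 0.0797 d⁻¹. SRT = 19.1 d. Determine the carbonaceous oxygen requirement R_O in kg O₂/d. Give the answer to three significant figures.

R_O ≈ 8.62 kg O₂/d

Observed yield with endogenous decay: Y_obs = Y / (1 + k_d·θ_c) = 0.457 / (1 + 0.0797 × 19.1) = 0.457 / 2.522 = 0.1812 g VSS/g BOD_L.
Mass of BOD_L removed per day: Q(S₀ − S) = 12.5 × 928.7 g/m³ = 11.61 kg/d.
P_X = Y_obs·Q·(S₀ − S) = 0.1812 × 11.61 = 2.103 kg VSS/d.
Carbonaceous O₂ demand = substrate oxidised − cell-mass equivalent = 11.61 − 1.42 × 2.103 = 8.622 kg O₂/d.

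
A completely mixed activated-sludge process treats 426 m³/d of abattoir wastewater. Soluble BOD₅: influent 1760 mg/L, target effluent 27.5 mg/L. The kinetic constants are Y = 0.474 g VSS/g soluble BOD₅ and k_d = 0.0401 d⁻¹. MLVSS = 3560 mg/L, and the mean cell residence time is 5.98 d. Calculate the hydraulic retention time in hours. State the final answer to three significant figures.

Rearranging the biomass balance for a CMAS with decay, V = Y·Q·ΔS·θ_c / [X·(1+k_d θ_c)] = 0.474 × 426 × (1760 − 27.5) × 5.98 / [3560 × (1 + 0.0401 × 5.98)] = 2.09×10^6 / 4414 = 474.0 m³.
τ = V/Q = 474.0/426 = 1.113 d, or 26.70 h.

τ ≈ 26.7 h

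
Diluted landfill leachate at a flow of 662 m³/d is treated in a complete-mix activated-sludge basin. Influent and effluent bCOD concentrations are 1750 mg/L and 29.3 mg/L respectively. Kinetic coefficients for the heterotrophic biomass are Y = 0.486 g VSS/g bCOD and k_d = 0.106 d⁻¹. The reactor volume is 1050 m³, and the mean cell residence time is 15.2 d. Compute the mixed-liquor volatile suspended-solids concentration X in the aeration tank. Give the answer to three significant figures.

X ≈ 3070 mg/L

X = Y·Q·ΔS·θ_c / [V·(1 + k_d θ_c)] = 0.486 × 662 × (1750 − 29.3) × 15.2 / [1050 × (1 + 0.106 × 15.2)] = 3069 mg/L.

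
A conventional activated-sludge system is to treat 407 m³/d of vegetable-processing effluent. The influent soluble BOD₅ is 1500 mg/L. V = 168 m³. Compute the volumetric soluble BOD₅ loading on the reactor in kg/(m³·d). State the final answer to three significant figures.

Volumetric loading L_v = Q·S₀ / V = 407 × 1500 g/m³ / 168.0 m³ = 3634 g/(m³·d) = 3.634 kg soluble BOD₅/(m³·d).

L_v ≈ 3.63 kg soluble BOD₅/(m³·d)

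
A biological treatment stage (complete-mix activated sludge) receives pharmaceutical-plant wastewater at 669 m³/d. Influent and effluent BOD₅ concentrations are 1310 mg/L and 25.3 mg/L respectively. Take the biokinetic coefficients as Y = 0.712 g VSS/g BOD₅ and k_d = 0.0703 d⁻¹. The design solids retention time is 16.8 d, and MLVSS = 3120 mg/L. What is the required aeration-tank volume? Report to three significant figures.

V ≈ 1510 m³

Rearranging the biomass balance for a CMAS with decay, V = Y·Q·ΔS·θ_c / [X·(1+k_d θ_c)] = 0.712 × 669 × (1310 − 25.3) × 16.8 / [3120 × (1 + 0.0703 × 16.8)] = 1.03×10^7 / 6805 = 1511 m³.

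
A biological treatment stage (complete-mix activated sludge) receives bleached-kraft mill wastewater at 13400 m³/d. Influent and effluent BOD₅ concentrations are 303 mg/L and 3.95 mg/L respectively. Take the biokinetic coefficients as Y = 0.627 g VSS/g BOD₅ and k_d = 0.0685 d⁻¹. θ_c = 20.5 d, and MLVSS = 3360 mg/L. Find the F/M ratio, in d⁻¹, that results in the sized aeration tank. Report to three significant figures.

From the SRT design equation V = Y Q (S₀−S) θ_c / [X (1 + k_d θ_c)] = 0.627 × 13400 × (303 − 3.95) × 20.5 / [3360 × (1 + 0.0685 × 20.5)] = 5.15×10^7 / 8078 = 6376 m³.
Food-to-microorganism ratio F/M = Q S₀ / (V X) = 13400 × 303 / (6376 × 3360) = 0.1895 d⁻¹.

F/M ≈ 0.190 d⁻¹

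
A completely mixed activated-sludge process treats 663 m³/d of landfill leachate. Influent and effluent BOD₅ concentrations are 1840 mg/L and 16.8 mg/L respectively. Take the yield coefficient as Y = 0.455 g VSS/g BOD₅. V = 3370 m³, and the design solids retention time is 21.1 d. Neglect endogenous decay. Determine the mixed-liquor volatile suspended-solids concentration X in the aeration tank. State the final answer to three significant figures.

X ≈ 3440 mg/L

From V·X = Y·Q·(S₀ − S)·θ_c (decay neglected): X = 0.455 × 663 × (1840 − 16.8) × 21.1 / 3370 = 3444 mg/L.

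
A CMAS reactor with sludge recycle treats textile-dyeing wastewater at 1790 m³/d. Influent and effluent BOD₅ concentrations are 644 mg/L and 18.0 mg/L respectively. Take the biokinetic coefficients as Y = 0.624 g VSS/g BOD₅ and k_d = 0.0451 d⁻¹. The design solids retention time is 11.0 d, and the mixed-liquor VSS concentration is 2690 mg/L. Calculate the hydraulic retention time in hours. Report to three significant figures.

Steady-state biomass mass balance: V·X·(1 + k_d·θ_c) = Y·Q·(S₀ − S)·θ_c, so V = 0.624 × 1790 × (644 − 18.0) × 11.0 / [2690 × (1 + 0.0451 × 11.0)] = 7.69×10^6 / 4025 = 1911 m³.
HRT = V/Q = 1911 m³ / 1790 m³·d⁻¹ = 1.068 d × 24 = 25.62 h.

τ ≈ 25.6 h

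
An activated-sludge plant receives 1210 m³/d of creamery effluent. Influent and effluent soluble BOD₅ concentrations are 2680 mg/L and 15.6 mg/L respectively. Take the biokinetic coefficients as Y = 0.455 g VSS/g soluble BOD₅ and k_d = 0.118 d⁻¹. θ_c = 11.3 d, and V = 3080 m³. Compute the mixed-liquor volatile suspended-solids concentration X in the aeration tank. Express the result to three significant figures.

X ≈ 2310 mg/L

Solving the biomass balance for X: X = Y Q (S₀−S) θ_c / [V (1+k_d θ_c)] = 0.455 × 1210 × (2680 − 15.6) × 11.3 / [3080 × (1 + 0.118 × 11.3)] = 2306 mg/L.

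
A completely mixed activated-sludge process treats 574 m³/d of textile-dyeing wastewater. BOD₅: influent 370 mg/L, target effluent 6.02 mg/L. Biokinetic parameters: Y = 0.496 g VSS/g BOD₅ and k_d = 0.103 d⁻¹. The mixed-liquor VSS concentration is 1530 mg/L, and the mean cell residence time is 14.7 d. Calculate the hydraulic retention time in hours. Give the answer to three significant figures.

From the SRT design equation V = Y Q (S₀−S) θ_c / [X (1 + k_d θ_c)] = 0.496 × 574 × (370 − 6.02) × 14.7 / [1530 × (1 + 0.103 × 14.7)] = 1.52×10^6 / 3847 = 396.0 m³.
τ = V/Q = 396.0/574 = 0.6899 d, or 16.56 h.

τ ≈ 16.6 h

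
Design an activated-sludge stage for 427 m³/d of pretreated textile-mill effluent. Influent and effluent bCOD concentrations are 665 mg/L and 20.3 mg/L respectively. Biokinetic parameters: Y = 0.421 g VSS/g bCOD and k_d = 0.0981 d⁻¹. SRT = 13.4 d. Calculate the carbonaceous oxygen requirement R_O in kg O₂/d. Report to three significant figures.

R_O ≈ 204 kg O₂/d

Y_obs = Y / (1 + k_d θ_c) = 0.421 / (1 + 0.0981 × 13.4) = 0.421 / 2.315 = 0.1819.
Substrate removed = Q·(S₀ − S) = 427 m³/d × (665 − 20.3) g/m³ = 2.75×10^5 g/d = 275.3 kg/d.
Biomass synthesised: P_X = Y_obs × 275.3 = 50.07 kg VSS/d.
R_O = Q·(S₀ − S) − 1.42·P_X = 275.3 − 1.42 × 50.07 = 204.2 kg O₂/d.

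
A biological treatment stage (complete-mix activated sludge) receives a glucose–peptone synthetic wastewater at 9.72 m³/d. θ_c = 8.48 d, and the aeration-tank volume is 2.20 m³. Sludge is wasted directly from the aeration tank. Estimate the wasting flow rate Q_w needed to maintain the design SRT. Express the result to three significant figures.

For wasting at MLVSS concentration, Q_w = V/θ_c = 2.200/8.48 = 0.2594 m³/d.

Q_w ≈ 0.259 m³/d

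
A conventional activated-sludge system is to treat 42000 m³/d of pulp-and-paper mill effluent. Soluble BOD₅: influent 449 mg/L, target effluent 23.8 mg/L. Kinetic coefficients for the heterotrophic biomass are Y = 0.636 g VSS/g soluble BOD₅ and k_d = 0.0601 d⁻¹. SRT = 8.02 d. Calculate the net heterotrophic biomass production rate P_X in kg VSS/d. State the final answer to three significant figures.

P_X ≈ 7660 kg VSS/d

Correct the yield for decay: Y_obs = Y/(1 + k_d θ_c) = 0.636 / (1 + 0.0601 × 8.02) = 0.636 / 1.482 = 0.4291.
Q·(S₀ − S) = 42000 × (449 − 23.8) × 10⁻³ = 17858 kg/d removed.
P_X = Y_obs · Q(S₀ − S) = 0.4291 × 17858 = 7664 kg VSS/d.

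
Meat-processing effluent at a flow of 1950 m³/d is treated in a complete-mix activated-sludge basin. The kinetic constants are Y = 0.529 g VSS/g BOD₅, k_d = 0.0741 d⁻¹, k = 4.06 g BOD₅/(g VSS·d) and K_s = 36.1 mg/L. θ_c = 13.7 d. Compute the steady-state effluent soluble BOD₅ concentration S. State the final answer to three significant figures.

Effluent substrate depends only on kinetics and SRT: S = K_s(1 + k_d θ_c) / [θ_c(Yk − k_d) − 1] = 36.1 × (1 + 0.0741 × 13.7) / [13.7 × (0.529 × 4.06 − 0.0741) − 1] = 72.75 / 27.41 = 2.654 mg/L.

S ≈ 2.65 mg/L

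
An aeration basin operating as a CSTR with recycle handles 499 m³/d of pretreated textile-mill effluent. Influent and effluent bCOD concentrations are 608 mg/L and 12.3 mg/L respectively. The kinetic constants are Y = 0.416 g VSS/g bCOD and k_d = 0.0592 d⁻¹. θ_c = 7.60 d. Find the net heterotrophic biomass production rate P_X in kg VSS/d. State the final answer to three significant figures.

P_X ≈ 85.3 kg VSS/d

The observed yield is Y_obs = Y/(1 + k_d·θ_c) = 0.416 / (1 + 0.0592 × 7.60) = 0.416 / 1.450 = 0.2869 g VSS per g bCOD removed.
ΔS = 608 − 12.3 = 595.7 mg/L, so the substrate removal rate is 499 × 595.7/1000 = 297.3 kg bCOD/d.
Biomass produced: P_X = Y_obs·Q·ΔS = 0.2869 × 297.3 ≈ 85.29 kg VSS/d.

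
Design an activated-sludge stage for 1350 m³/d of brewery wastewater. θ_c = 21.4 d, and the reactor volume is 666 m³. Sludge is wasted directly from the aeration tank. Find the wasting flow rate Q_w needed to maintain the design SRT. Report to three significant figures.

With mixed-liquor wasting, θ_c = V/Q_w, so Q_w = V/θ_c = 666.0/21.4 = 31.12 m³/d.

Q_w ≈ 31.1 m³/d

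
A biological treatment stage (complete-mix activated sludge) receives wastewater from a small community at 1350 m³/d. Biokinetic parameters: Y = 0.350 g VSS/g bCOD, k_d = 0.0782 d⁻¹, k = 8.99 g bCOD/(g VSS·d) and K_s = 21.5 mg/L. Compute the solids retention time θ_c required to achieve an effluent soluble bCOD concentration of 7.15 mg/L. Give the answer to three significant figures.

At the target effluent, Y k S/(K_s+S) = 0.350×8.99×7.15/28.65 = 0.7853 d⁻¹.
1/θ_c = 0.7853 − 0.0782 = 0.7071 d⁻¹, so θ_c = 1.414 d.

θ_c ≈ 1.41 d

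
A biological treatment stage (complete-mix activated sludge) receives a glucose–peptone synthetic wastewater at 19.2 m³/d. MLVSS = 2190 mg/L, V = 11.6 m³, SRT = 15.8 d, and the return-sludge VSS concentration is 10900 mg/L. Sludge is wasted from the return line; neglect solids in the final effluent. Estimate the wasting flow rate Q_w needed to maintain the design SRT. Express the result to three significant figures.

Q_w ≈ 0.148 m³/d

Wasting from the return line (neglecting effluent solids): Q_w = V·X / (θ_c·X_r) = 11.60 × 2190 / (15.8 × 10900) = 0.1475 m³/d.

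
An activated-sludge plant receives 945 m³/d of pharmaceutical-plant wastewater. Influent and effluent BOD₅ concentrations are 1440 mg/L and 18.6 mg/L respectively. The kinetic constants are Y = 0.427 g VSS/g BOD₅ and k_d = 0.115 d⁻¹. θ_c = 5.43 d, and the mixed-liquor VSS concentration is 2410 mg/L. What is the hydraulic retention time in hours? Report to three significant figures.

Rearranging the biomass balance for a CMAS with decay, V = Y·Q·ΔS·θ_c / [X·(1+k_d θ_c)] = 0.427 × 945 × (1440 − 18.6) × 5.43 / [2410 × (1 + 0.115 × 5.43)] = 3.11×10^6 / 3915 = 795.5 m³.
Hydraulic retention time τ = V/Q = 795.5 / 945 = 0.8418 d = 20.20 h.

τ ≈ 20.2 h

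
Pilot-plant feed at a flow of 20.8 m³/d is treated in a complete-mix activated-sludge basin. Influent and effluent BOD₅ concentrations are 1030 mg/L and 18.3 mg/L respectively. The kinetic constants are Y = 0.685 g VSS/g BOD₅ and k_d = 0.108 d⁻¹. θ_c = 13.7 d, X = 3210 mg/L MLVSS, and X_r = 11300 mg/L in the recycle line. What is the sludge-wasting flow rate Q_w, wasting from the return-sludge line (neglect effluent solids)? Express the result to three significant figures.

Rearranging the biomass balance for a CMAS with decay, V = Y·Q·ΔS·θ_c / [X·(1+k_d θ_c)] = 0.685 × 20.8 × (1030 − 18.3) × 13.7 / [3210 × (1 + 0.108 × 13.7)] = 1.97×10^5 / 7960 = 24.81 m³.
Wasting from the return line (neglecting effluent solids): Q_w = V·X / (θ_c·X_r) = 24.81 × 3210 / (13.7 × 11300) = 0.5145 m³/d.

Q_w ≈ 0.514 m³/d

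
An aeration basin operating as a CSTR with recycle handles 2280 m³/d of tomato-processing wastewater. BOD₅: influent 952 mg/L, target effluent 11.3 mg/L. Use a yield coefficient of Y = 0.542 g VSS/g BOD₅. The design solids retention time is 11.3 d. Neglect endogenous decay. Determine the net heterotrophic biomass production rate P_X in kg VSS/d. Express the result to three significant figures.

P_X ≈ 1160 kg VSS/d

Since k_d ≈ 0, Y_obs = Y = 0.542 g VSS/g BOD₅.
Substrate removed = Q·(S₀ − S) = 2280 m³/d × (952 − 11.3) g/m³ = 2.14×10^6 g/d = 2145 kg/d.
So the net sludge growth is P_X = 0.5420 × 2145 = 1162 kg VSS/d.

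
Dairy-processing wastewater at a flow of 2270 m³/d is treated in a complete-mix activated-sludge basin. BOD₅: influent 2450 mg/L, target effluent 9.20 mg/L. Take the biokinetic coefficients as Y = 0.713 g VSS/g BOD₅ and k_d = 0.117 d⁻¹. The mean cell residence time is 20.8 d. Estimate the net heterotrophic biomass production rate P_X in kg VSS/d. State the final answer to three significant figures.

Y_obs = Y / (1 + k_d θ_c) = 0.713 / (1 + 0.117 × 20.8) = 0.713 / 3.434 = 0.2077.
Substrate removed = Q·(S₀ − S) = 2270 m³/d × (2450 − 9.20) g/m³ = 5.54×10^6 g/d = 5541 kg/d.
So the net sludge growth is P_X = 0.2077 × 5541 = 1151 kg VSS/d.

P_X ≈ 1150 kg VSS/d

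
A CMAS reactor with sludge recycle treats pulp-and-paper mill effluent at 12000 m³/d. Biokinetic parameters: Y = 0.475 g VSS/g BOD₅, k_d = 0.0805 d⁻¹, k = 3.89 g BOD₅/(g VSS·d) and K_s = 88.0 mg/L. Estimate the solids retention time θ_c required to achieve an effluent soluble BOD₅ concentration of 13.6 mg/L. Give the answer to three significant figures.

Specific growth rate at S = 13.6 mg/L: μ = YkS/(K_s+S) = 0.475·3.89·13.6/(88.0+13.6) = 0.2473 d⁻¹.
1/θ_c = 0.2473 − 0.0805 = 0.1668 d⁻¹, so θ_c = 5.994 d.

θ_c ≈ 5.99 d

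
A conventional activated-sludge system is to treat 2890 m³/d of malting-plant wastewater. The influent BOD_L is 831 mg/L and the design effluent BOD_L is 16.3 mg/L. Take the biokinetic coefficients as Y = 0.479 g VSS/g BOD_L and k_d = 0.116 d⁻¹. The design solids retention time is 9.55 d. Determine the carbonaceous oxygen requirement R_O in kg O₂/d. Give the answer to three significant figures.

The observed yield is Y_obs = Y/(1 + k_d·θ_c) = 0.479 / (1 + 0.116 × 9.55) = 0.479 / 2.108 = 0.2273 g VSS per g BOD_L removed.
Substrate removed = Q·(S₀ − S) = 2890 m³/d × (831 − 16.3) g/m³ = 2.35×10^6 g/d = 2354 kg/d.
Biomass synthesised: P_X = Y_obs × 2354 = 535.1 kg VSS/d.
R_O = Q·ΔS − 1.42 P_X = 2354 − 759.8 = 1595 kg O₂/d.

R_O ≈ 1590 kg O₂/d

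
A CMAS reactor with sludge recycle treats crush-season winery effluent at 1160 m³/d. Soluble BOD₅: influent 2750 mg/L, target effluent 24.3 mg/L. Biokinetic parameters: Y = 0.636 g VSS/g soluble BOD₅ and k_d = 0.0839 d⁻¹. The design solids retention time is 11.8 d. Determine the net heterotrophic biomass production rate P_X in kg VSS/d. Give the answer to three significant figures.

P_X ≈ 1010 kg VSS/d

The observed yield is Y_obs = Y/(1 + k_d·θ_c) = 0.636 / (1 + 0.0839 × 11.8) = 0.636 / 1.990 = 0.3196 g VSS per g soluble BOD₅ removed.
Mass of soluble BOD₅ removed per day: Q(S₀ − S) = 1160 × 2726 g/m³ = 3162 kg/d.
So the net sludge growth is P_X = 0.3196 × 3162 = 1010 kg VSS/d.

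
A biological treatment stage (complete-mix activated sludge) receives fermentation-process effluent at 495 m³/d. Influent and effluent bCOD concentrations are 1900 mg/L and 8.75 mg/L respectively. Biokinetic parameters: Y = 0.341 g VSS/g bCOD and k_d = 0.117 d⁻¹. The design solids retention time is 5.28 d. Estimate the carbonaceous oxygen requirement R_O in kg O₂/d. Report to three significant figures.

R_O ≈ 656 kg O₂/d

The observed yield is Y_obs = Y/(1 + k_d·θ_c) = 0.341 / (1 + 0.117 × 5.28) = 0.341 / 1.618 = 0.2108 g VSS per g bCOD removed.
ΔS = 1900 − 8.75 = 1891 mg/L, so the substrate removal rate is 495 × 1891/1000 = 936.2 kg bCOD/d.
Net sludge production P_X = 0.2108 × 936.2 = 197.3 kg VSS/d.
R_O = Q·ΔS − 1.42 P_X = 936.2 − 280.2 = 656.0 kg O₂/d.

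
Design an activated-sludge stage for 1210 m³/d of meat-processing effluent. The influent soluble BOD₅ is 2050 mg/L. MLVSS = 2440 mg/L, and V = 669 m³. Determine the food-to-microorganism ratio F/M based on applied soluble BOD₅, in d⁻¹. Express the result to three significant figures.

F/M = Q·S₀ / (V·X) = 1210 × 2050 / (669.0 × 2440) = 1.520 g soluble BOD₅·(g VSS·d)⁻¹.

F/M ≈ 1.52 d⁻¹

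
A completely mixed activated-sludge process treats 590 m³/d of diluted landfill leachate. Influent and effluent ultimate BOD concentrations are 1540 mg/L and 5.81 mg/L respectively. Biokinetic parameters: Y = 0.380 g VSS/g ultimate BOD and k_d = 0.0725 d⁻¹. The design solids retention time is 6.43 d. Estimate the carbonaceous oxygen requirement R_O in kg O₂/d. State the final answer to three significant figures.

Y_obs = Y / (1 + k_d θ_c) = 0.380 / (1 + 0.0725 × 6.43) = 0.380 / 1.466 = 0.2592.
Mass of ultimate BOD removed per day: Q(S₀ − S) = 590 × 1534 g/m³ = 905.2 kg/d.
Net sludge production P_X = 0.2592 × 905.2 = 234.6 kg VSS/d.
Carbonaceous O₂ demand = substrate oxidised − cell-mass equivalent = 905.2 − 1.42 × 234.6 = 572.0 kg O₂/d.

R_O ≈ 572 kg O₂/d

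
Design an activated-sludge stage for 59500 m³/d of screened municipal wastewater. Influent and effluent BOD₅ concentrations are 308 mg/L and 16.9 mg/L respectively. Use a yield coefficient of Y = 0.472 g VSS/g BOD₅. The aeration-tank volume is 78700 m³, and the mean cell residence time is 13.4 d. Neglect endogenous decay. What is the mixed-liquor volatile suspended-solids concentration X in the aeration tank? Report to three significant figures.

Without decay, X = Y Q (S₀−S) θ_c / V = 0.472 × 59500 × (308 − 16.9) × 13.4 / 78700 = 1392 mg/L.

X ≈ 1390 mg/L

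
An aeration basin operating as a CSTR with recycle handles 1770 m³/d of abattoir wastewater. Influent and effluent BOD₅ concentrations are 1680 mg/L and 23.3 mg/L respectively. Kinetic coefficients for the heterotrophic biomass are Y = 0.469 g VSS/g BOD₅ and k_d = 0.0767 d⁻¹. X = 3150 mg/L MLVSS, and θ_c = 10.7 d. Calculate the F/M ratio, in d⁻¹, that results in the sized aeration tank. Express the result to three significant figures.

Rearranging the biomass balance for a CMAS with decay, V = Y·Q·ΔS·θ_c / [X·(1+k_d θ_c)] = 0.469 × 1770 × (1680 − 23.3) × 10.7 / [3150 × (1 + 0.0767 × 10.7)] = 1.47×10^7 / 5735 = 2566 m³.
F/M = Q·S₀ / (V·X) = 1770 × 1680 / (2566 × 3150) = 0.3679 g BOD₅·(g VSS·d)⁻¹.

F/M ≈ 0.368 d⁻¹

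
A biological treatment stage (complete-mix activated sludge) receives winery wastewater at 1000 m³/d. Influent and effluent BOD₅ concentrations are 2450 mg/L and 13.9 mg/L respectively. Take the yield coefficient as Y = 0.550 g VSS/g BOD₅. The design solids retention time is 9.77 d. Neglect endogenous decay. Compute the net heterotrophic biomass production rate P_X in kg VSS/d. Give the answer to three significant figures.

P_X ≈ 1340 kg VSS/d

Since k_d ≈ 0, Y_obs = Y = 0.550 g VSS/g BOD₅.
ΔS = 2450 − 13.9 = 2436 mg/L, so the substrate removal rate is 1000 × 2436/1000 = 2436 kg BOD₅/d.
So the net sludge growth is P_X = 0.5500 × 2436 = 1340 kg VSS/d.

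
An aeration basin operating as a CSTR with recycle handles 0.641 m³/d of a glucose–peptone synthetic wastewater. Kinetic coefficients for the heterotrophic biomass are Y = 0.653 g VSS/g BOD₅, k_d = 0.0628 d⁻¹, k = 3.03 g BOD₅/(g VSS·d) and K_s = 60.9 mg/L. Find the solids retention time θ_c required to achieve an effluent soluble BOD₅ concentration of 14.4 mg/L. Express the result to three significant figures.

θ_c ≈ 3.17 d

Specific growth rate at S = 14.4 mg/L: μ = YkS/(K_s+S) = 0.653·3.03·14.4/(60.9+14.4) = 0.3784 d⁻¹.
Then 1/θ_c = μ − k_d = 0.3784 − 0.0628 = 0.3156 d⁻¹, giving θ_c = 3.169 d.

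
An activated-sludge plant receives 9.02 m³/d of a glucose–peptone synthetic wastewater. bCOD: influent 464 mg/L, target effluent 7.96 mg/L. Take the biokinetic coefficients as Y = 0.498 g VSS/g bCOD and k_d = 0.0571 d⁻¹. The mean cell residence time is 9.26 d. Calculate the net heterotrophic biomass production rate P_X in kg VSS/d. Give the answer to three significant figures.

P_X ≈ 1.34 kg VSS/d

Y_obs = Y / (1 + k_d θ_c) = 0.498 / (1 + 0.0571 × 9.26) = 0.498 / 1.529 = 0.3258.
ΔS = 464 − 7.96 = 456.0 mg/L, so the substrate removal rate is 9.02 × 456.0/1000 = 4.113 kg bCOD/d.
Biomass produced: P_X = Y_obs·Q·ΔS = 0.3258 × 4.113 ≈ 1.340 kg VSS/d.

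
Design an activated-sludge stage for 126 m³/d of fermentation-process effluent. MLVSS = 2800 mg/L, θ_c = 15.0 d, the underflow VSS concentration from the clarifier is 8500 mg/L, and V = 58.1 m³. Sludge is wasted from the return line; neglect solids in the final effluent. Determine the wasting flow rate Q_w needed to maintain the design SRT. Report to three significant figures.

θ_c = V·X/(Q_w·X_r) when wasting from the recycle, so Q_w = V·X/(θ_c·X_r) = 58.10 × 2800 / (15.0 × 8500) = 1.276 m³/d.

Q_w ≈ 1.28 m³/d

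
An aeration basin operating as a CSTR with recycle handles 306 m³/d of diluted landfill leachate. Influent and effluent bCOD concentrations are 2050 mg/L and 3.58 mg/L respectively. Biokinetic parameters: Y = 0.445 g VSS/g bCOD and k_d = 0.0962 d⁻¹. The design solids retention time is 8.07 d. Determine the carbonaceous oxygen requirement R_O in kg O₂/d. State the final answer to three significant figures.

Observed yield with endogenous decay: Y_obs = Y / (1 + k_d·θ_c) = 0.445 / (1 + 0.0962 × 8.07) = 0.445 / 1.776 = 0.2505 g VSS/g bCOD.
Substrate removed = Q·(S₀ − S) = 306 m³/d × (2050 − 3.58) g/m³ = 6.26×10^5 g/d = 626.2 kg/d.
Biomass synthesised: P_X = Y_obs × 626.2 = 156.9 kg VSS/d.
R_O = Q·ΔS − 1.42 P_X = 626.2 − 222.8 = 403.4 kg O₂/d.

R_O ≈ 403 kg O₂/d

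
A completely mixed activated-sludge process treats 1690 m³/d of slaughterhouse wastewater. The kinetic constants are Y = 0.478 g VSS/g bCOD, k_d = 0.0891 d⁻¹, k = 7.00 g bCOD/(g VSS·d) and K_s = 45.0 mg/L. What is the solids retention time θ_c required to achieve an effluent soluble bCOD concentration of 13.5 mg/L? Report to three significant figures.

From 1/θ_c = Y·k·S/(K_s + S) − k_d: Y·k·S/(K_s+S) = 0.478 × 7.00 × 13.5 / (45.0 + 13.5) = 0.7722 d⁻¹.
1/θ_c = 0.7722 − 0.0891 = 0.6831 d⁻¹, so θ_c = 1.464 d.

θ_c ≈ 1.46 d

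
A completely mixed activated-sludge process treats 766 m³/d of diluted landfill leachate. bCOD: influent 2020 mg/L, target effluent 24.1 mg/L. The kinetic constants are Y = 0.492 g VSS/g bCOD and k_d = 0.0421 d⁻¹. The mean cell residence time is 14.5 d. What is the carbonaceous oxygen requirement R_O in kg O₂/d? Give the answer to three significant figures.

R_O ≈ 866 kg O₂/d

Correct the yield for decay: Y_obs = Y/(1 + k_d θ_c) = 0.492 / (1 + 0.0421 × 14.5) = 0.492 / 1.610 = 0.3055.
Q·(S₀ − S) = 766 × (2020 − 24.1) × 10⁻³ = 1529 kg/d removed.
Net sludge production P_X = 0.3055 × 1529 = 467.1 kg VSS/d.
R_O = Q·ΔS − 1.42 P_X = 1529 − 663.2 = 865.6 kg O₂/d.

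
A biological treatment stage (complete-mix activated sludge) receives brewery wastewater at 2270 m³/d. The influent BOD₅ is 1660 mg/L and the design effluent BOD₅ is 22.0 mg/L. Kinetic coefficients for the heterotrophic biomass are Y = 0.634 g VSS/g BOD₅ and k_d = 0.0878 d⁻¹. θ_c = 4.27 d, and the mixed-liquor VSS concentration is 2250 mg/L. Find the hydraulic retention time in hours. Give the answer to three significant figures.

Steady-state biomass mass balance: V·X·(1 + k_d·θ_c) = Y·Q·(S₀ − S)·θ_c, so V = 0.634 × 2270 × (1660 − 22.0) × 4.27 / [2250 × (1 + 0.0878 × 4.27)] = 1.01×10^7 / 3094 = 3254 m³.
Hydraulic retention time τ = V/Q = 3254 / 2270 = 1.433 d = 34.40 h.

τ ≈ 34.4 h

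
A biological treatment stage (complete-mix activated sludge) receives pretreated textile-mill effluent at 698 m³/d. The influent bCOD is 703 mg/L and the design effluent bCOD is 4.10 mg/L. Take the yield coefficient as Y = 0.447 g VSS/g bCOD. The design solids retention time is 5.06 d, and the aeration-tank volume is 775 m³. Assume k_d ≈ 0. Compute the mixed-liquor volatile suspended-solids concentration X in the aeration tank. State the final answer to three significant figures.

X ≈ 1420 mg/L

Without decay, X = Y Q (S₀−S) θ_c / V = 0.447 × 698 × (703 − 4.10) × 5.06 / 775 = 1424 mg/L.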